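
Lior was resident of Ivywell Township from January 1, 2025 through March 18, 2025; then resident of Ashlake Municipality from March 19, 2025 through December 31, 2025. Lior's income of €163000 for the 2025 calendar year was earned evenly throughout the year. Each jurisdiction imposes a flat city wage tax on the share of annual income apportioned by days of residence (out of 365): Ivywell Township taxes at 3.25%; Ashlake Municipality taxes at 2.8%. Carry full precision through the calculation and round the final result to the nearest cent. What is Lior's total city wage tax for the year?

€4718.74

Ivywell Township, January 1 – March 18, 2025: 77 days → €163000 × 3.25% × 77/365 = €1117.5548
Ashlake Municipality, March 19 – December 31, 2025: 288 days → €163000 × 2.8% × 288/365 = €3601.1836
Total = €4718.7384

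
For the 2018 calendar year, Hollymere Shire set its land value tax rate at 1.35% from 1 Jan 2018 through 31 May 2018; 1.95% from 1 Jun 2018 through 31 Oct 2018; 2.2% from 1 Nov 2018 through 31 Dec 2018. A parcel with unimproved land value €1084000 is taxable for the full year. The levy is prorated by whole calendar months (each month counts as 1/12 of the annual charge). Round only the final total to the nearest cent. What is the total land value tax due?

1 Jan – 31 May 2018: 5 months at 1.35% → €1084000 × 1.35% × 5/12 = €6097.5000
1 Jun – 31 Oct 2018: 5 months at 1.95% → €1084000 × 1.95% × 5/12 = €8807.5000
1 Nov – 31 Dec 2018: 2 months at 2.2% → €1084000 × 2.2% × 2/12 = €3974.6667
Total = €18879.6667

€18879.67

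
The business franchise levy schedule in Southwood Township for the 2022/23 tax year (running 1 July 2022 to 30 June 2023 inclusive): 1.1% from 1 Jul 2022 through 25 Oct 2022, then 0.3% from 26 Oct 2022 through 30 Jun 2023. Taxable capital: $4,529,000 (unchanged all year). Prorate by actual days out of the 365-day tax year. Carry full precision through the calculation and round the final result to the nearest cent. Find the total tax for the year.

1 Jul – 25 Oct 2022: 117 days at 1.1% → $4,529,000 × 1.1% × 117/365 = $15,969.3781
26 Oct 2022 – 30 Jun 2023: 248 days at 0.3% → $4,529,000 × 0.3% × 248/365 = $9,231.7151
Total = $25,201.0932

$25,201.09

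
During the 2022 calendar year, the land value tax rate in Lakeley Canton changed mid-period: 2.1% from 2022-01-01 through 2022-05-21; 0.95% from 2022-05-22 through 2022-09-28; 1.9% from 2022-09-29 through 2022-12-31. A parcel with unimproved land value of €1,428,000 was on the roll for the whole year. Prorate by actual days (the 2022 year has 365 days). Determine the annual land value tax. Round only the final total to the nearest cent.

2022-01-01 to 2022-05-21: 141 days at 2.1% → €1,428,000 × 2.1% × 141/365 = €11,584.4055
2022-05-22 to 2022-09-28: 130 days at 0.95% → €1,428,000 × 0.95% × 130/365 = €4,831.7260
2022-09-29 to 2022-12-31: 94 days at 1.9% → €1,428,000 × 1.9% × 94/365 = €6,987.4192
Total = €23,403.5507

€23,403.55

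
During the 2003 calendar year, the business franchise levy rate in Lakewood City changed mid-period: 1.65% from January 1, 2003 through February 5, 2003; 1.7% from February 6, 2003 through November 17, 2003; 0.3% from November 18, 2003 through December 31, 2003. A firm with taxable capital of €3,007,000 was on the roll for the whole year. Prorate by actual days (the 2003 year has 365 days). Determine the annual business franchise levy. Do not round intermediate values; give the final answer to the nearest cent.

€45,895.88

January 1 – February 5, 2003: 36 days at 1.65% → €3,007,000 × 1.65% × 36/365 = €4,893.5836
February 6 – November 17, 2003: 285 days at 1.7% → €3,007,000 × 1.7% × 285/365 = €39,914.8356
November 18 – December 31, 2003: 44 days at 0.3% → €3,007,000 × 0.3% × 44/365 = €1,087.4630
Total = €45,895.8822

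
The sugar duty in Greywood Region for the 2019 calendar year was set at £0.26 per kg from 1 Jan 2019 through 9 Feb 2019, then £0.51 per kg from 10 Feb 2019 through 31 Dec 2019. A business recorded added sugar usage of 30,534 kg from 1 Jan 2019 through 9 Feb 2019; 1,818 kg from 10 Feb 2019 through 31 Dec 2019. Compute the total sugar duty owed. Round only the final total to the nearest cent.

£8,866.02

1 Jan – 9 Feb 2019: 30,534 kg at £0.26/kg → £7,938.84
10 Feb – 31 Dec 2019: 1,818 kg at £0.51/kg → £927.18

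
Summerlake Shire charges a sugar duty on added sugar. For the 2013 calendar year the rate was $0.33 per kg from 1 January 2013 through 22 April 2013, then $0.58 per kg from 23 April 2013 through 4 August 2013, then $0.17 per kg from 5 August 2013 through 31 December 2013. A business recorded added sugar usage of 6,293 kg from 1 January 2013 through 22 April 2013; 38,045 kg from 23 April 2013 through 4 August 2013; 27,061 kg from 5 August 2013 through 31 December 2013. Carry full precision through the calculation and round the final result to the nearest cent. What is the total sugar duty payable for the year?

1 January – 22 April 2013: 6,293 kg at $0.33/kg → $2,076.69
23 April – 4 August 2013: 38,045 kg at $0.58/kg → $22,066.10
5 August – 31 December 2013: 27,061 kg at $0.17/kg → $4,600.37

$28,743.16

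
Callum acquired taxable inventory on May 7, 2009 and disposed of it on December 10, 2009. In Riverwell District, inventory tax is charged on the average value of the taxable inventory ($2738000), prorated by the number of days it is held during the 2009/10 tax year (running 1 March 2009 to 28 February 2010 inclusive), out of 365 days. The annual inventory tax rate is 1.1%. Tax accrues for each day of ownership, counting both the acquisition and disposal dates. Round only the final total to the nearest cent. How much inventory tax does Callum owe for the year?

$17988.28

Days held (May 7 – December 10, 2009): 218 out of 365
Tax = $2738000 × 1.1% × 218/365 = $17988.2849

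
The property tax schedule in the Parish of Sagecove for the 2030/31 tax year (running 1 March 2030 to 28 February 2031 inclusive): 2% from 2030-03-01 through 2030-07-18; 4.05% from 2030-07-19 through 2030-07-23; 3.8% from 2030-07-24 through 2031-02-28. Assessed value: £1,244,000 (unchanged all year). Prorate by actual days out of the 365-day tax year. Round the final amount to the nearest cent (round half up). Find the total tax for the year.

2030-03-01 to 2030-07-18: 140 days at 2% → £1,244,000 × 2% × 140/365 = £9,543.0137
2030-07-19 to 2030-07-23: 5 days at 4.05% → £1,244,000 × 4.05% × 5/365 = £690.1644
2030-07-24 to 2031-02-28: 220 days at 3.8% → £1,244,000 × 3.8% × 220/365 = £28,492.7123
Total = £38,725.8904

£38,725.89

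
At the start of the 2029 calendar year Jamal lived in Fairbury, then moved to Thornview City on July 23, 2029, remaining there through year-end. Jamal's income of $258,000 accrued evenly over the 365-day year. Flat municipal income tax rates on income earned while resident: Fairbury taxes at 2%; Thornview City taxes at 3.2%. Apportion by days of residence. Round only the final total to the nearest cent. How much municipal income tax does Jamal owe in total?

$6,534.12

Fairbury, January 1 – July 22, 2029: 203 days → $258,000 × 2% × 203/365 = $2,869.8082
Thornview City, July 23 – December 31, 2029: 162 days → $258,000 × 3.2% × 162/365 = $3,664.3068
Total = $6,534.1151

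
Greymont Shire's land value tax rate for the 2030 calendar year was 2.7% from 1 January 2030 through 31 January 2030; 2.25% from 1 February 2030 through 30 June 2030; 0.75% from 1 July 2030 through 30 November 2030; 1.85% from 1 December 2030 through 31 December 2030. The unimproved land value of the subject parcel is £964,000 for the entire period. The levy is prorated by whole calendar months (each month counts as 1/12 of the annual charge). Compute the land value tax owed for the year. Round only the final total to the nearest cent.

1 January – 31 January 2030: 1 month at 2.7% → £964,000 × 2.7% × 1/12 = £2,169.0000
1 February – 30 June 2030: 5 months at 2.25% → £964,000 × 2.25% × 5/12 = £9,037.5000
1 July – 30 November 2030: 5 months at 0.75% → £964,000 × 0.75% × 5/12 = £3,012.5000
1 December – 31 December 2030: 1 month at 1.85% → £964,000 × 1.85% × 1/12 = £1,486.1667
Total = £15,705.1667

£15,705.17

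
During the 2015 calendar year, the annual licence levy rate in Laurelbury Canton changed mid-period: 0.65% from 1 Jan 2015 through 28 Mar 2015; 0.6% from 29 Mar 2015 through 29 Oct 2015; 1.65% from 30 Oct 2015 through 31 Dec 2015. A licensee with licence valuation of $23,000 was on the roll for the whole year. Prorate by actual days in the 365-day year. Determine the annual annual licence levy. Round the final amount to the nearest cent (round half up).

$182.42

1 Jan – 28 Mar 2015: 87 days at 0.65% → $23,000 × 0.65% × 87/365 = $35.6342
29 Mar – 29 Oct 2015: 215 days at 0.6% → $23,000 × 0.6% × 215/365 = $81.2877
30 Oct – 31 Dec 2015: 63 days at 1.65% → $23,000 × 1.65% × 63/365 = $65.5027
Total = $182.4247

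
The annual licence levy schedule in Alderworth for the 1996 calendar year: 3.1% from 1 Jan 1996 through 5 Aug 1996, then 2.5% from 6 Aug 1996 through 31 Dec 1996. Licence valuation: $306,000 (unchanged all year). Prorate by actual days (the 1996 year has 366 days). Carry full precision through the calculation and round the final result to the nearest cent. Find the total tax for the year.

$8,743.57

1 Jan – 5 Aug 1996: 218 days at 3.1% → $306,000 × 3.1% × 218/366 = $5,650.1311
6 Aug – 31 Dec 1996: 148 days at 2.5% → $306,000 × 2.5% × 148/366 = $3,093.4426
Total = $8,743.5738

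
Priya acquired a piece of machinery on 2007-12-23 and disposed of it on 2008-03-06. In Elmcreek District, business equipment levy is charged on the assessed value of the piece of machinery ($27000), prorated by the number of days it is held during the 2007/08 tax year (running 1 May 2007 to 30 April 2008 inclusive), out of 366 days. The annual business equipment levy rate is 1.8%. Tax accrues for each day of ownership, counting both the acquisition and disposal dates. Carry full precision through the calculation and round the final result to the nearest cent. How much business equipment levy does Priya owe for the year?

$99.59

Days held (2007-12-23 to 2008-03-06): 75 out of 366
Tax = $27000 × 1.8% × 75/366 = $99.5902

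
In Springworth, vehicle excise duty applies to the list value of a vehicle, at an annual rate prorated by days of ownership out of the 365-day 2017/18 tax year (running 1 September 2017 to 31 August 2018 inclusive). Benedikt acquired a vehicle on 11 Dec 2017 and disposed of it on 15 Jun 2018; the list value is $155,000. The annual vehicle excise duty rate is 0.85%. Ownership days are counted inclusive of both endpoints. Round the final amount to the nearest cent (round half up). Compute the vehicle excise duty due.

$674.99

Days held (11 Dec 2017 – 15 Jun 2018): 187 out of 365
Tax = $155,000 × 0.85% × 187/365 = $674.9932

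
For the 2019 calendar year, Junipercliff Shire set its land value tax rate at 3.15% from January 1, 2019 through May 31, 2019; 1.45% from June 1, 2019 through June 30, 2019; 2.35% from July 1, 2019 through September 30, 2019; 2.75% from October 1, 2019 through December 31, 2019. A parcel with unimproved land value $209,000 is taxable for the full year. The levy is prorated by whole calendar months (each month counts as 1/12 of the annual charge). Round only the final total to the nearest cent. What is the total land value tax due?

$5,660.42

January 1 – May 31, 2019: 5 months at 3.15% → $209,000 × 3.15% × 5/12 = $2,743.1250
June 1 – June 30, 2019: 1 month at 1.45% → $209,000 × 1.45% × 1/12 = $252.5417
July 1 – September 30, 2019: 3 months at 2.35% → $209,000 × 2.35% × 3/12 = $1,227.8750
October 1 – December 31, 2019: 3 months at 2.75% → $209,000 × 2.75% × 3/12 = $1,436.8750
Total = $5,660.4167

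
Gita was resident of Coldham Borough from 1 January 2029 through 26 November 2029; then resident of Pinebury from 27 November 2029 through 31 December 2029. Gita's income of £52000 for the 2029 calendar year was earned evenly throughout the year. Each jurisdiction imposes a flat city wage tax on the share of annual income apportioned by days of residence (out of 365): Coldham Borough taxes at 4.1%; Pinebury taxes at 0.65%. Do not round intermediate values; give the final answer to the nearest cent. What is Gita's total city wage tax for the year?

£1959.97

Coldham Borough, 1 January – 26 November 2029: 330 days → £52000 × 4.1% × 330/365 = £1927.5616
Pinebury, 27 November – 31 December 2029: 35 days → £52000 × 0.65% × 35/365 = £32.4110
Total = £1959.9726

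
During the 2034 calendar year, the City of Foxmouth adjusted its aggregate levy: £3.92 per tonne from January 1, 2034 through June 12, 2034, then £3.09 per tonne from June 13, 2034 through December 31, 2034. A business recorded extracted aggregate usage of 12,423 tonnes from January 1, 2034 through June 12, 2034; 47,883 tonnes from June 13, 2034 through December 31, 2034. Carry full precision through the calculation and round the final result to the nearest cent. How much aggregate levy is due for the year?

January 1 – June 12, 2034: 12,423 tonnes at £3.92/tonne → £48,698.16
June 13 – December 31, 2034: 47,883 tonnes at £3.09/tonne → £147,958.47

£196,656.63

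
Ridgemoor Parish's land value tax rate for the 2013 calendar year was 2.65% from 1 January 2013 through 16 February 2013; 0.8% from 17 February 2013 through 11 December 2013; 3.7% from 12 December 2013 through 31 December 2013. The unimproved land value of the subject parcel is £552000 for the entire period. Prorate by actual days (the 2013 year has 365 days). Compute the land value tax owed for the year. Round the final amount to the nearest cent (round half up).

1 January – 16 February 2013: 47 days at 2.65% → £552000 × 2.65% × 47/365 = £1883.6055
17 February – 11 December 2013: 298 days at 0.8% → £552000 × 0.8% × 298/365 = £3605.3918
12 December – 31 December 2013: 20 days at 3.7% → £552000 × 3.7% × 20/365 = £1119.1233
Total = £6608.1205

£6608.12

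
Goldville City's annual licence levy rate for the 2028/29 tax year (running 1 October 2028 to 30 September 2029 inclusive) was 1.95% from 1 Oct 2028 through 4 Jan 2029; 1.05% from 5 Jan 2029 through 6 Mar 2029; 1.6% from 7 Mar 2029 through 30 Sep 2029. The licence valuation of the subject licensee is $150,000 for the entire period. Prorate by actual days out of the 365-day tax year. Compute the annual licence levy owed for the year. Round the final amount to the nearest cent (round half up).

$2,400.21

1 Oct 2028 – 4 Jan 2029: 96 days at 1.95% → $150,000 × 1.95% × 96/365 = $769.3151
5 Jan – 6 Mar 2029: 61 days at 1.05% → $150,000 × 1.05% × 61/365 = $263.2192
7 Mar – 30 Sep 2029: 208 days at 1.6% → $150,000 × 1.6% × 208/365 = $1,367.6712
Total = $2,400.2055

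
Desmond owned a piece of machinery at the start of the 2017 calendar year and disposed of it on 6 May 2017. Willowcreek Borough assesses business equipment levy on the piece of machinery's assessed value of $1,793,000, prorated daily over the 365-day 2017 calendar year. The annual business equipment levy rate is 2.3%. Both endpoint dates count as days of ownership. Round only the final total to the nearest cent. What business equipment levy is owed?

Days held (1 Jan – 6 May 2017): 126 out of 365
Tax = $1,793,000 × 2.3% × 126/365 = $14,235.9288

$14,235.93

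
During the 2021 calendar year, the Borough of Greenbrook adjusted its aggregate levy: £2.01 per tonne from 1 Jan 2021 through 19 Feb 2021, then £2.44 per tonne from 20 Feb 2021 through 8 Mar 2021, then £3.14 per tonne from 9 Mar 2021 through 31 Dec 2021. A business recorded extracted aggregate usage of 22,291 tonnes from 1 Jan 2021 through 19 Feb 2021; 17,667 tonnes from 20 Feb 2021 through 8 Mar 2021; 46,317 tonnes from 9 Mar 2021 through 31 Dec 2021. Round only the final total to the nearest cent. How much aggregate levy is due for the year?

1 Jan – 19 Feb 2021: 22,291 tonnes at £2.01/tonne → £44804.91
20 Feb – 8 Mar 2021: 17,667 tonnes at £2.44/tonne → £43107.48
9 Mar – 31 Dec 2021: 46,317 tonnes at £3.14/tonne → £145435.38

£233347.77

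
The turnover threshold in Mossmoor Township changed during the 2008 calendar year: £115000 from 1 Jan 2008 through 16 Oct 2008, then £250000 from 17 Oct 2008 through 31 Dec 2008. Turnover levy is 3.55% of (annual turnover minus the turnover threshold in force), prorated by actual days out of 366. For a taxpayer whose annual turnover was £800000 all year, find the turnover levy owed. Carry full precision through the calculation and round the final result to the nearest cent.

£23322.34

1 Jan – 16 Oct 2008: 290 days, exemption £115000 → (£800000 − £115000) × 3.55% × 290/366 = £19267.9645
17 Oct – 31 Dec 2008: 76 days, exemption £250000 → (£800000 − £250000) × 3.55% × 76/366 = £4054.3716
Total = £23322.3361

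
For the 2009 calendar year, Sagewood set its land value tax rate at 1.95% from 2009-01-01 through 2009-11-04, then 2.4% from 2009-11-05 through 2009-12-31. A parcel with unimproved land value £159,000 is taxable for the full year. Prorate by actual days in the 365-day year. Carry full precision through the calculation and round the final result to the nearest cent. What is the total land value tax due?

£3,212.24

2009-01-01 to 2009-11-04: 308 days at 1.95% → £159,000 × 1.95% × 308/365 = £2,616.3123
2009-11-05 to 2009-12-31: 57 days at 2.4% → £159,000 × 2.4% × 57/365 = £595.9233
Total = £3,212.2356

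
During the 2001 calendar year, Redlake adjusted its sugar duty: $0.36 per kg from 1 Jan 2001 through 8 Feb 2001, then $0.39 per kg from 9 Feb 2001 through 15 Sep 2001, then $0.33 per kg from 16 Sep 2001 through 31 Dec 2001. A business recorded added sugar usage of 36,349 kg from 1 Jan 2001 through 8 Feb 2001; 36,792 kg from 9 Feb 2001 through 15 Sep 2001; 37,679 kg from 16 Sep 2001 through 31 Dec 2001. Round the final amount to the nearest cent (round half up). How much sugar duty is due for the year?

1 Jan – 8 Feb 2001: 36,349 kg at $0.36/kg → $13,085.64
9 Feb – 15 Sep 2001: 36,792 kg at $0.39/kg → $14,348.88
16 Sep – 31 Dec 2001: 37,679 kg at $0.33/kg → $12,434.07

$39,868.59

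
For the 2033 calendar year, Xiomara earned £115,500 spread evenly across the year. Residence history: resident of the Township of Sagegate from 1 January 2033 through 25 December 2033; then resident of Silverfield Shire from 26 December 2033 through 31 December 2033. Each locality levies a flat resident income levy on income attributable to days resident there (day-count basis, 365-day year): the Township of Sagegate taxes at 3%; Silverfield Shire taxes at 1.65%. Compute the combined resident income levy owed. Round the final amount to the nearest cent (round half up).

£3,439.37

The Township of Sagegate, 1 January – 25 December 2033: 359 days → £115,500 × 3% × 359/365 = £3,408.0411
Silverfield Shire, 26 December – 31 December 2033: 6 days → £115,500 × 1.65% × 6/365 = £31.3274
Total = £3,439.3685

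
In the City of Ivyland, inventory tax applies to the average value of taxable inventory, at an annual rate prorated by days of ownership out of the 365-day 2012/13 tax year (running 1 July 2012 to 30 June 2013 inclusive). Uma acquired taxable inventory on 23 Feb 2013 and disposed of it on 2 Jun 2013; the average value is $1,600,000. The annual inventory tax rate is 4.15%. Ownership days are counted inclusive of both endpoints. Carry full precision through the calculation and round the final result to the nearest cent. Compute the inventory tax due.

Days held (23 Feb – 2 Jun 2013): 100 out of 365
Tax = $1,600,000 × 4.15% × 100/365 = $18,191.7808

$18,191.78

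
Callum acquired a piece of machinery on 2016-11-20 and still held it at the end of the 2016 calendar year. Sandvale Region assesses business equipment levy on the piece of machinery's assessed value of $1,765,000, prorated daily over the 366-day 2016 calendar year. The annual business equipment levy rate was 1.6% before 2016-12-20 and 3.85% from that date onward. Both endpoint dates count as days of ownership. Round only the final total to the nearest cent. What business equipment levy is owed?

2016-11-20 to 2016-12-19: 30 days at 1.6% → $1,765,000 × 1.6% × 30/366 = $2,314.7541
2016-12-20 to 2016-12-31: 12 days at 3.85% → $1,765,000 × 3.85% × 12/366 = $2,227.9508
Total = $4,542.7049

$4,542.70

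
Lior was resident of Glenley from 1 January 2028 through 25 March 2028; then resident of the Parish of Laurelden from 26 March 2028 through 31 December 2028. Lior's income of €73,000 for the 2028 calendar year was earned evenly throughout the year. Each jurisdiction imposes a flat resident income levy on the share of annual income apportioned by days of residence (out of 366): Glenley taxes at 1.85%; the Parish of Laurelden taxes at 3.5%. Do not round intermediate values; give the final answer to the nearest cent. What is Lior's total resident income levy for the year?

€2,275.27

Glenley, 1 January – 25 March 2028: 85 days → €73,000 × 1.85% × 85/366 = €313.6407
The Parish of Laurelden, 26 March – 31 December 2028: 281 days → €73,000 × 3.5% × 281/366 = €1,961.6257
Total = €2,275.2664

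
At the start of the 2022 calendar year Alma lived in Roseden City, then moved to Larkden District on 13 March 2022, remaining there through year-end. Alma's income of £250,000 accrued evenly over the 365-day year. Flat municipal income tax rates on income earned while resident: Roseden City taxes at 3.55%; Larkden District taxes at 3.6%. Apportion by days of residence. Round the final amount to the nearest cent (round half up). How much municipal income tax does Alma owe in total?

Roseden City, 1 January – 12 March 2022: 71 days → £250,000 × 3.55% × 71/365 = £1,726.3699
Larkden District, 13 March – 31 December 2022: 294 days → £250,000 × 3.6% × 294/365 = £7,249.3151
Total = £8,975.6849

£8,975.68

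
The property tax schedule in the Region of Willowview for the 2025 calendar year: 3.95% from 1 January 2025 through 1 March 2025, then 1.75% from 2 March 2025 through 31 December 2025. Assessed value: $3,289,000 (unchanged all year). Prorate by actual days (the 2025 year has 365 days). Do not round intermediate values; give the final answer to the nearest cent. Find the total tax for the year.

1 January – 1 March 2025: 60 days at 3.95% → $3,289,000 × 3.95% × 60/365 = $21,355.9726
2 March – 31 December 2025: 305 days at 1.75% → $3,289,000 × 1.75% × 305/365 = $48,095.9932
Total = $69,451.9658

$69,451.97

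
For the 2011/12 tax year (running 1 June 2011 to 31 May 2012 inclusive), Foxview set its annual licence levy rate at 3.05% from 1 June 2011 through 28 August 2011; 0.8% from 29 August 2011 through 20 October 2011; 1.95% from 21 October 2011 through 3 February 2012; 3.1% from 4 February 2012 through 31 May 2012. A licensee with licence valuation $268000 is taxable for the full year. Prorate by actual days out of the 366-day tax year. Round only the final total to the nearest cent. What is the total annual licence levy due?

1 June – 28 August 2011: 89 days at 3.05% → $268000 × 3.05% × 89/366 = $1987.6667
29 August – 20 October 2011: 53 days at 0.8% → $268000 × 0.8% × 53/366 = $310.4699
21 October 2011 – 3 February 2012: 106 days at 1.95% → $268000 × 1.95% × 106/366 = $1513.5410
4 February – 31 May 2012: 118 days at 3.1% → $268000 × 3.1% × 118/366 = $2678.5355
Total = $6490.2131

$6490.21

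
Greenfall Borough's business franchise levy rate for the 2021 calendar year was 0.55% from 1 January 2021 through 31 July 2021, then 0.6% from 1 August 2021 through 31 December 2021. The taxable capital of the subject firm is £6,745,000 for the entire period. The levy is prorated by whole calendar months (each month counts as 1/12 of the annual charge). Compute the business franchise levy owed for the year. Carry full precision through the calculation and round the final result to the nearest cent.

1 January – 31 July 2021: 7 months at 0.55% → £6,745,000 × 0.55% × 7/12 = £21,640.2083
1 August – 31 December 2021: 5 months at 0.6% → £6,745,000 × 0.6% × 5/12 = £16,862.5000
Total = £38,502.7083

£38,502.71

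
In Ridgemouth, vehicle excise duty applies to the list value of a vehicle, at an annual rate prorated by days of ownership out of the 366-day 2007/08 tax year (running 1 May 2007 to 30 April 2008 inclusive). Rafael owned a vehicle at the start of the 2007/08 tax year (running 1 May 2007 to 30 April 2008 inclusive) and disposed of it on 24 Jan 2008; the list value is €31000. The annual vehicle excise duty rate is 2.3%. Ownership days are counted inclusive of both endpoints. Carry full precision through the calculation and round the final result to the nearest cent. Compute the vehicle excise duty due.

€524.04

Days held (1 May 2007 – 24 Jan 2008): 269 out of 366
Tax = €31000 × 2.3% × 269/366 = €524.0355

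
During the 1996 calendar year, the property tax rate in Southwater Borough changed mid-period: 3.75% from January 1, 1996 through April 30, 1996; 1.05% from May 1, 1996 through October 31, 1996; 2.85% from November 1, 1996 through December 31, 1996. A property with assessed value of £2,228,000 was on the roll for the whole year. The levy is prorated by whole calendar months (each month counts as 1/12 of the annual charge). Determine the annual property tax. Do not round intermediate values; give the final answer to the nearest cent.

January 1 – April 30, 1996: 4 months at 3.75% → £2,228,000 × 3.75% × 4/12 = £27,850.0000
May 1 – October 31, 1996: 6 months at 1.05% → £2,228,000 × 1.05% × 6/12 = £11,697.0000
November 1 – December 31, 1996: 2 months at 2.85% → £2,228,000 × 2.85% × 2/12 = £10,583.0000
Total = £50,130.0000

£50,130.00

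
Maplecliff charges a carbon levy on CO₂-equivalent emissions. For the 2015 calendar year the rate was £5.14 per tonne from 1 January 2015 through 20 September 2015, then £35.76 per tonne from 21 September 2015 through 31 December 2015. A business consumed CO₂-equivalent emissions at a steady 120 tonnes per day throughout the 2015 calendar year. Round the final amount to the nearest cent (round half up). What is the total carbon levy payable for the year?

1 January – 20 September 2015: 263 days × 120 tonnes/day = 31,560 tonnes at £5.14/tonne → £162,218.40
21 September – 31 December 2015: 102 days × 120 tonnes/day = 12,240 tonnes at £35.76/tonne → £437,702.40

£599,920.80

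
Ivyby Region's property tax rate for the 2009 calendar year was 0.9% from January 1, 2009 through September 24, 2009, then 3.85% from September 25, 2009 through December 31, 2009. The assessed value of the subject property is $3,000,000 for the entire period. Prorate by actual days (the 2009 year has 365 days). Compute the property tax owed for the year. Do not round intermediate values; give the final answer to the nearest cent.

$50,761.64

January 1 – September 24, 2009: 267 days at 0.9% → $3,000,000 × 0.9% × 267/365 = $19,750.6849
September 25 – December 31, 2009: 98 days at 3.85% → $3,000,000 × 3.85% × 98/365 = $31,010.9589
Total = $50,761.6438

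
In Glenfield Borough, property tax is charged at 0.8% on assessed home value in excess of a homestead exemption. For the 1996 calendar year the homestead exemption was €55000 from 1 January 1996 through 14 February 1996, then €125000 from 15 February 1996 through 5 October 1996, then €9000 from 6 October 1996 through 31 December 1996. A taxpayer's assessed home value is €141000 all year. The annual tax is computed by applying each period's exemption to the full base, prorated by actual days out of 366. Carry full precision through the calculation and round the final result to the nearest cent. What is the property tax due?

1 January – 14 February 1996: 45 days, exemption €55000 → (€141000 − €55000) × 0.8% × 45/366 = €84.5902
15 February – 5 October 1996: 234 days, exemption €125000 → (€141000 − €125000) × 0.8% × 234/366 = €81.8361
6 October – 31 December 1996: 87 days, exemption €9000 → (€141000 − €9000) × 0.8% × 87/366 = €251.0164
Total = €417.4426

€417.44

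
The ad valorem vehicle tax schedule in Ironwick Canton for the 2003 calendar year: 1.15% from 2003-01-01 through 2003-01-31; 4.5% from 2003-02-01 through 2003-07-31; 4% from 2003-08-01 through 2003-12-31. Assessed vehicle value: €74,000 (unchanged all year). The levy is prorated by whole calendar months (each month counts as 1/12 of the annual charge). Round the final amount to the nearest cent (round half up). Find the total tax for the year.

2003-01-01 to 2003-01-31: 1 month at 1.15% → €74,000 × 1.15% × 1/12 = €70.9167
2003-02-01 to 2003-07-31: 6 months at 4.5% → €74,000 × 4.5% × 6/12 = €1,665.0000
2003-08-01 to 2003-12-31: 5 months at 4% → €74,000 × 4% × 5/12 = €1,233.3333
Total = €2,969.2500

€2,969.25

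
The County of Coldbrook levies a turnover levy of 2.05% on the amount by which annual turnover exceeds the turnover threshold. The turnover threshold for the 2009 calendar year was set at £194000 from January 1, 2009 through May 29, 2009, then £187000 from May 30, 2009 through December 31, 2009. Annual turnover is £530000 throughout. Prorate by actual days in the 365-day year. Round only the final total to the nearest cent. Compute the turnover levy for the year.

£6972.92

January 1 – May 29, 2009: 149 days, exemption £194000 → (£530000 − £194000) × 2.05% × 149/365 = £2811.8137
May 30 – December 31, 2009: 216 days, exemption £187000 → (£530000 − £187000) × 2.05% × 216/365 = £4161.1068
Total = £6972.9205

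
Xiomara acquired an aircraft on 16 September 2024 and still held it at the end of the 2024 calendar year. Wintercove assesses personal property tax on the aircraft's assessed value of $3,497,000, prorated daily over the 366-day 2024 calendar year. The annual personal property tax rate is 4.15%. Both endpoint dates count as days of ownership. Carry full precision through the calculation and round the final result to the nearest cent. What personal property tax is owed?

$42,427.40

Days held (16 September – 31 December 2024): 107 out of 366
Tax = $3,497,000 × 4.15% × 107/366 = $42,427.4003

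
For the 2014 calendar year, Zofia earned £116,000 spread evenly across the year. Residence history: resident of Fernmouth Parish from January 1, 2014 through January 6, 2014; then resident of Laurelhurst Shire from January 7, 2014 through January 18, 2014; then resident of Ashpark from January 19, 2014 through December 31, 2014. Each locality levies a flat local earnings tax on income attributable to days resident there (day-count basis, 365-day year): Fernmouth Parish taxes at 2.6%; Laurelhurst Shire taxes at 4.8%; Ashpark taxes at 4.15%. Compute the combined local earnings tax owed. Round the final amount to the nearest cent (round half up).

£4,809.23

Fernmouth Parish, January 1 – January 6, 2014: 6 days → £116,000 × 2.6% × 6/365 = £49.5781
Laurelhurst Shire, January 7 – January 18, 2014: 12 days → £116,000 × 4.8% × 12/365 = £183.0575
Ashpark, January 19 – December 31, 2014: 347 days → £116,000 × 4.15% × 347/365 = £4,576.5973
Total = £4,809.2329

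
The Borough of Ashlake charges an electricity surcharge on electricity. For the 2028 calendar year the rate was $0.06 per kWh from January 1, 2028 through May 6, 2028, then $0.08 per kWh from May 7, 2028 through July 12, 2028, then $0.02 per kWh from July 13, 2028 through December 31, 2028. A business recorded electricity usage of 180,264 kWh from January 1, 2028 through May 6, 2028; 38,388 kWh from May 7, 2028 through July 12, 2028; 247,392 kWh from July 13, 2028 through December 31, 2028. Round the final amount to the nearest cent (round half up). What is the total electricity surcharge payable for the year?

$18,834.72

January 1 – May 6, 2028: 180,264 kWh at $0.06/kWh → $10,815.84
May 7 – July 12, 2028: 38,388 kWh at $0.08/kWh → $3,071.04
July 13 – December 31, 2028: 247,392 kWh at $0.02/kWh → $4,947.84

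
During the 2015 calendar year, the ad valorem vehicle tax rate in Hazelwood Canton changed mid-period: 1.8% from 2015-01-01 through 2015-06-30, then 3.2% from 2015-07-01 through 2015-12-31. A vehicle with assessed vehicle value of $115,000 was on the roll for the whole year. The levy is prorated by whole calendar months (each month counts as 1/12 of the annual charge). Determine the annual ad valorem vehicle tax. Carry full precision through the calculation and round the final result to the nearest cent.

$2,875.00

2015-01-01 to 2015-06-30: 6 months at 1.8% → $115,000 × 1.8% × 6/12 = $1,035.0000
2015-07-01 to 2015-12-31: 6 months at 3.2% → $115,000 × 3.2% × 6/12 = $1,840.0000
Total = $2,875.0000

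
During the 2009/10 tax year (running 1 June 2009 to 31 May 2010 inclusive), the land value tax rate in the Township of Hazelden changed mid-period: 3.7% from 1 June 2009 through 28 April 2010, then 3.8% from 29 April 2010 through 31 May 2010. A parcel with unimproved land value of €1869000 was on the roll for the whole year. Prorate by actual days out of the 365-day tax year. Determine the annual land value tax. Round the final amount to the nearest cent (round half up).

€69321.98

1 June 2009 – 28 April 2010: 332 days at 3.7% → €1869000 × 3.7% × 332/365 = €62900.8110
29 April – 31 May 2010: 33 days at 3.8% → €1869000 × 3.8% × 33/365 = €6421.1671
Total = €69321.9781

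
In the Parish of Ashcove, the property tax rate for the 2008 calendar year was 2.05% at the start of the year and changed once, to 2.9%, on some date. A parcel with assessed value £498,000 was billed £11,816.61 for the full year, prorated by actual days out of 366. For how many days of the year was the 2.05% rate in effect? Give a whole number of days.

Let d = days at the first rate; then 366 − d days at the second rate.
£498,000 × [2.05%·d + 2.9%·(366−d)] / 366 = £11,816.61
Solving gives d = 227, so the new rate took effect on 15 August 2008.

227 days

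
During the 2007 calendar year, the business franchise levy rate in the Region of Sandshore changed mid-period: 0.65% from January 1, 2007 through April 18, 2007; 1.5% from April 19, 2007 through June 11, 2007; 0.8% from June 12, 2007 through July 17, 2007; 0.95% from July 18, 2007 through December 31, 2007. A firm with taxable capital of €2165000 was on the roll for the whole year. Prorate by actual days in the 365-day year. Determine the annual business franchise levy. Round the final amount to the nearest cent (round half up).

€20087.05

January 1 – April 18, 2007: 108 days at 0.65% → €2165000 × 0.65% × 108/365 = €4163.9178
April 19 – June 11, 2007: 54 days at 1.5% → €2165000 × 1.5% × 54/365 = €4804.5205
June 12 – July 17, 2007: 36 days at 0.8% → €2165000 × 0.8% × 36/365 = €1708.2740
July 18 – December 31, 2007: 167 days at 0.95% → €2165000 × 0.95% × 167/365 = €9410.3356
Total = €20087.0479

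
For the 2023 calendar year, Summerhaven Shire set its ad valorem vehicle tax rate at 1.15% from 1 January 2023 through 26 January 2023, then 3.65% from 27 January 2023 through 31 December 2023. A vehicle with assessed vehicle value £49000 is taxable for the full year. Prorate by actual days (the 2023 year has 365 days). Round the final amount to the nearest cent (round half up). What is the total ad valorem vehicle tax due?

1 January – 26 January 2023: 26 days at 1.15% → £49000 × 1.15% × 26/365 = £40.1397
27 January – 31 December 2023: 339 days at 3.65% → £49000 × 3.65% × 339/365 = £1661.1000
Total = £1701.2397

£1701.24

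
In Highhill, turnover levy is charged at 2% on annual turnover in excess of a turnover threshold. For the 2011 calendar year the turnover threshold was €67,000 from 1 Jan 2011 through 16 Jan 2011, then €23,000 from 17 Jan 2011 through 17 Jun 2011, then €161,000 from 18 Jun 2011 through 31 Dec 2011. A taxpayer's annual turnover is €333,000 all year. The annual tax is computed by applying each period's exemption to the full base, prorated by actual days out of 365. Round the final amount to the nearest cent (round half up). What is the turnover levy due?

1 Jan – 16 Jan 2011: 16 days, exemption €67,000 → (€333,000 − €67,000) × 2% × 16/365 = €233.2055
17 Jan – 17 Jun 2011: 152 days, exemption €23,000 → (€333,000 − €23,000) × 2% × 152/365 = €2,581.9178
18 Jun – 31 Dec 2011: 197 days, exemption €161,000 → (€333,000 − €161,000) × 2% × 197/365 = €1,856.6575
Total = €4,671.7808

€4,671.78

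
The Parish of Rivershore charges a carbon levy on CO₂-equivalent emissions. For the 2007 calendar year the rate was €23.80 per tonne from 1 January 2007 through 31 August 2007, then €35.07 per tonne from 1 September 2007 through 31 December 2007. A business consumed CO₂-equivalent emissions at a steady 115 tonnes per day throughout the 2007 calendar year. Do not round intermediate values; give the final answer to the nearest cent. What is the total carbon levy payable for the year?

€1,157,123.10

1 January – 31 August 2007: 243 days × 115 tonnes/day = 27,945 tonnes at €23.80/tonne → €665,091.00
1 September – 31 December 2007: 122 days × 115 tonnes/day = 14,030 tonnes at €35.07/tonne → €492,032.10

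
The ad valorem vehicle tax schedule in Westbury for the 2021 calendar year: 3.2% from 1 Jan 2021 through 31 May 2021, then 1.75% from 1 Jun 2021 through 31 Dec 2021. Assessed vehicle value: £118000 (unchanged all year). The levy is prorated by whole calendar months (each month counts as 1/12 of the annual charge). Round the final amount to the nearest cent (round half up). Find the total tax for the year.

1 Jan – 31 May 2021: 5 months at 3.2% → £118000 × 3.2% × 5/12 = £1573.3333
1 Jun – 31 Dec 2021: 7 months at 1.75% → £118000 × 1.75% × 7/12 = £1204.5833
Total = £2777.9167

£2777.92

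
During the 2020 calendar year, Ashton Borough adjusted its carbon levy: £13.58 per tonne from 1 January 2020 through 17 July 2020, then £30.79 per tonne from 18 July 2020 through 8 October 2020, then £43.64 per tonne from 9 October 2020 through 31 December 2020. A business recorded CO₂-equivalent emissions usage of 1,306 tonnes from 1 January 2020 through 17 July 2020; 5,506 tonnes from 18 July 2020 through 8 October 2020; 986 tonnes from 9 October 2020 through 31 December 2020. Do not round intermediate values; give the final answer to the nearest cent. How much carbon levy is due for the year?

1 January – 17 July 2020: 1,306 tonnes at £13.58/tonne → £17735.48
18 July – 8 October 2020: 5,506 tonnes at £30.79/tonne → £169529.74
9 October – 31 December 2020: 986 tonnes at £43.64/tonne → £43029.04

£230294.26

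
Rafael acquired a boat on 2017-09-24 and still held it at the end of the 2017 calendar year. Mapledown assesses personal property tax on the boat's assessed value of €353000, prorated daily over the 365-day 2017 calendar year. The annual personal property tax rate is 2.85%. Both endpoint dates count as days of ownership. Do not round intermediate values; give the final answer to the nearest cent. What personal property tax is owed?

€2728.74

Days held (2017-09-24 to 2017-12-31): 99 out of 365
Tax = €353000 × 2.85% × 99/365 = €2728.7384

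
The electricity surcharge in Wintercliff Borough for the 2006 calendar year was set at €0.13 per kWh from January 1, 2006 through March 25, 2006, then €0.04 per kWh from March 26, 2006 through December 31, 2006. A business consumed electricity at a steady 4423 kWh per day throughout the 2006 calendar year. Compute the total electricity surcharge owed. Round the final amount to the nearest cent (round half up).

€98,013.68

January 1 – March 25, 2006: 84 days × 4423 kWh/day = 371,532 kWh at €0.13/kWh → €48,299.16
March 26 – December 31, 2006: 281 days × 4423 kWh/day = 1,242,863 kWh at €0.04/kWh → €49,714.52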